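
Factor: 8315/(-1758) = -2^(  -  1)*3^( - 1)*5^1*  293^( - 1 ) * 1663^1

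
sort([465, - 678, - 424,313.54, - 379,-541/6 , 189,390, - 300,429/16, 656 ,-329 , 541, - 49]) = [ - 678 , - 424, - 379  , - 329, - 300, - 541/6, - 49 , 429/16 , 189,313.54, 390 , 465 , 541 , 656]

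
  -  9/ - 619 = 9/619 = 0.01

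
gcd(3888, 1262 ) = 2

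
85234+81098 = 166332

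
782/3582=391/1791 =0.22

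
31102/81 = 383 + 79/81 = 383.98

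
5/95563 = 5/95563=0.00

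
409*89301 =36524109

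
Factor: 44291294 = 2^1 * 29^1*37^1 * 20639^1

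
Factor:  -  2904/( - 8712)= 3^( - 1) =1/3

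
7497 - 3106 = 4391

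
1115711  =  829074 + 286637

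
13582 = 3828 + 9754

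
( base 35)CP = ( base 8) 675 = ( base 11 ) 375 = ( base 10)445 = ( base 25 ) hk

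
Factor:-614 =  -2^1*307^1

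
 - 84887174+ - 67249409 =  - 152136583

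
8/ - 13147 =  - 1 + 13139/13147= - 0.00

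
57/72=19/24=0.79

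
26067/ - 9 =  - 2897 + 2/3= - 2896.33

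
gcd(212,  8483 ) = 1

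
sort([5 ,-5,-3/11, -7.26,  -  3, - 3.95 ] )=[-7.26, - 5,  -  3.95,  -  3, - 3/11,5] 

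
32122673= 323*99451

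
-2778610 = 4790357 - 7568967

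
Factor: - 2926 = - 2^1*7^1*  11^1*  19^1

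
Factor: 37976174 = 2^1*19^1*23^1*43451^1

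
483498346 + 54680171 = 538178517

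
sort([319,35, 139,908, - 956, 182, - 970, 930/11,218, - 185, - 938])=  [ -970, - 956, - 938, - 185,35 , 930/11, 139, 182,218 , 319, 908 ] 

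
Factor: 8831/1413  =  3^( - 2 )* 157^( - 1 )*8831^1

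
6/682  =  3/341 =0.01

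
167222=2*83611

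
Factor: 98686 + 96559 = 5^1*17^1*2297^1= 195245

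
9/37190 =9/37190=0.00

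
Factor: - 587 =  - 587^1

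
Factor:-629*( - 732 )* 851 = 2^2 * 3^1*17^1*23^1*37^2*61^1=391824228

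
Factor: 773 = 773^1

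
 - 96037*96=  - 9219552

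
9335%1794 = 365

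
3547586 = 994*3569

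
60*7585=455100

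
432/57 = 7 + 11/19 =7.58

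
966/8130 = 161/1355 = 0.12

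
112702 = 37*3046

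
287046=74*3879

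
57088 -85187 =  - 28099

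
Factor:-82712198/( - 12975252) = 2^ (-1)*3^( - 1)*19^( - 1)*47^1*56909^( - 1 )*879917^1  =  41356099/6487626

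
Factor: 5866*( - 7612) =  - 2^3*7^1*11^1 * 173^1*419^1 = - 44651992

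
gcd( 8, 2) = 2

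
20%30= 20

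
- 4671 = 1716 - 6387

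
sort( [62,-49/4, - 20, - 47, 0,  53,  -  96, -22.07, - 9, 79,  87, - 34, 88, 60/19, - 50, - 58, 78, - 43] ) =[ - 96, - 58,- 50, - 47, - 43, - 34, - 22.07,  -  20, - 49/4, - 9,  0, 60/19, 53 , 62,  78, 79, 87, 88] 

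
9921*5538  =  54942498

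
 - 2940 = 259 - 3199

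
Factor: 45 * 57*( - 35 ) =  - 89775  =  - 3^3*5^2 * 7^1*19^1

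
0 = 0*38782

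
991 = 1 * 991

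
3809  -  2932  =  877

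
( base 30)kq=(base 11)51A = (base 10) 626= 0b1001110010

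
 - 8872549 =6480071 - 15352620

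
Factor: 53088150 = 2^1*3^1 * 5^2*353921^1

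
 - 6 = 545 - 551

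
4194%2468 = 1726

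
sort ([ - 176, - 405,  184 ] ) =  [ - 405, - 176,184]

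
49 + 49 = 98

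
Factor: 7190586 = 2^1*3^3*13^1*10243^1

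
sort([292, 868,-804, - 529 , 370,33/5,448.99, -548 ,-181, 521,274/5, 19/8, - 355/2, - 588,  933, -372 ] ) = [ - 804,-588 , - 548, - 529,-372, - 181, - 355/2 , 19/8,33/5,  274/5,292,370,448.99, 521,868,  933]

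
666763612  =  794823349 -128059737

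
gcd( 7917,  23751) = 7917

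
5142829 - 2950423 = 2192406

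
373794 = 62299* 6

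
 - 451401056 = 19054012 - 470455068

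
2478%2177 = 301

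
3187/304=10 + 147/304 = 10.48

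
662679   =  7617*87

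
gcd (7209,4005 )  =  801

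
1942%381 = 37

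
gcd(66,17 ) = 1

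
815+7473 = 8288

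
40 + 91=131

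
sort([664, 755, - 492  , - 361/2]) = [ - 492, - 361/2,  664  ,  755]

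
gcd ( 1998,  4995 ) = 999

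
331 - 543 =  - 212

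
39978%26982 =12996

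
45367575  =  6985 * 6495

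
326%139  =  48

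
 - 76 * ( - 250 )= 19000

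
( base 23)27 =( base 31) 1M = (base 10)53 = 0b110101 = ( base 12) 45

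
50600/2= 25300 = 25300.00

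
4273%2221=2052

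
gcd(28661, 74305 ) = 1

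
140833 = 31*4543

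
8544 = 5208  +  3336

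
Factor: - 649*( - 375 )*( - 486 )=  - 2^1 * 3^6* 5^3 * 11^1*59^1 = - 118280250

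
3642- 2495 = 1147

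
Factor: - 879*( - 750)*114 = 75154500 =2^2*3^3 * 5^3*19^1*293^1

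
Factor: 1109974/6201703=2^1*101^( - 1)*137^1 * 4051^1*61403^ ( - 1 )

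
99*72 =7128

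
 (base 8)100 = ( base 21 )31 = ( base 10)64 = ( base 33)1v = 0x40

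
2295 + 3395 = 5690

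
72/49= 1+23/49 = 1.47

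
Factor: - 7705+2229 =- 2^2*37^2 = - 5476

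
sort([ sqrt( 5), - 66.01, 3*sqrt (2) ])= [ - 66.01,sqrt( 5 ), 3*sqrt( 2 ) ]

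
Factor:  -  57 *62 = -2^1 * 3^1 * 19^1*31^1=- 3534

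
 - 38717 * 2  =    -  77434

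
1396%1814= 1396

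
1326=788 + 538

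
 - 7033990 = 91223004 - 98256994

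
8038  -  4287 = 3751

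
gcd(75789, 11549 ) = 1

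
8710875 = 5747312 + 2963563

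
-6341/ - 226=28 + 13/226 = 28.06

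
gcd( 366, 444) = 6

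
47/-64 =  - 47/64 = -  0.73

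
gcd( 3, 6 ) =3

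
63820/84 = 15955/21 = 759.76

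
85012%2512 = 2116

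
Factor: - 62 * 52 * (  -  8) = 25792 = 2^6*13^1 * 31^1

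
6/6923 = 6/6923 = 0.00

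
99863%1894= 1375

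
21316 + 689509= 710825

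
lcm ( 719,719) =719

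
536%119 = 60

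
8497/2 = 8497/2 =4248.50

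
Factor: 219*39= 8541= 3^2 * 13^1*73^1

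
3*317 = 951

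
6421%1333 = 1089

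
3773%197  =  30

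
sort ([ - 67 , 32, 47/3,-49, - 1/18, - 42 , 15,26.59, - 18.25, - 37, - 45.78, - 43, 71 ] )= [ - 67 , - 49,  -  45.78, - 43, - 42, - 37, - 18.25,-1/18, 15, 47/3,26.59,32,71] 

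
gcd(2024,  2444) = 4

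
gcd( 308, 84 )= 28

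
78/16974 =13/2829 = 0.00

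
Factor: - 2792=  - 2^3 * 349^1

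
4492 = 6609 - 2117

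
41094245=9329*4405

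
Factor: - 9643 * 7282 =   -  2^1 * 11^1*331^1 * 9643^1 =- 70220326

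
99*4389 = 434511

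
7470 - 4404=3066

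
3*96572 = 289716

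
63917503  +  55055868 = 118973371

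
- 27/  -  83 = 27/83 = 0.33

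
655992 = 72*9111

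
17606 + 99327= 116933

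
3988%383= 158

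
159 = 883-724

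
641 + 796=1437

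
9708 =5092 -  -4616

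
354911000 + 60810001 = 415721001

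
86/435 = 86/435 = 0.20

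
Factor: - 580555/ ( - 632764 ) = 2^ ( - 2 )*5^1*11^ ( - 1 )*67^1*73^(-1 )*197^( - 1) * 1733^1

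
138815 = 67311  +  71504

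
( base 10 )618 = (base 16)26A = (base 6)2510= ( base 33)IO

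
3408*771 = 2627568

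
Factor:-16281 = -3^5*67^1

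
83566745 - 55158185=28408560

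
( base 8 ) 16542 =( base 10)7522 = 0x1d62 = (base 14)2a54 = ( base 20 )ig2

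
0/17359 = 0=0.00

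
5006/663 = 5006/663  =  7.55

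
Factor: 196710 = 2^1*3^1*5^1*79^1*83^1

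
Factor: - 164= - 2^2*41^1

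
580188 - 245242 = 334946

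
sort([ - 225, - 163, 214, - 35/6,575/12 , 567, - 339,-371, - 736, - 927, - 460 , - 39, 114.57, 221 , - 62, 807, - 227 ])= [ - 927, - 736, - 460,-371, - 339, - 227, - 225 ,-163, - 62,-39, - 35/6, 575/12,114.57, 214, 221,567,807]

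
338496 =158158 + 180338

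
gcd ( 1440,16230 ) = 30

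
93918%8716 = 6758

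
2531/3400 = 2531/3400 = 0.74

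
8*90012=720096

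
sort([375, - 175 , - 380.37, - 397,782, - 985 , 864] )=[-985, - 397, - 380.37, - 175,375 , 782,864]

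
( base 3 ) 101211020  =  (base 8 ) 17322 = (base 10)7890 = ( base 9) 11736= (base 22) G6E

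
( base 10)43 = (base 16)2b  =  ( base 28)1f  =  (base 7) 61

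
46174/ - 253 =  - 183 + 125/253 = - 182.51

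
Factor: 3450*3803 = 2^1*3^1*  5^2*23^1*3803^1=13120350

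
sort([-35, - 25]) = [ -35, - 25 ] 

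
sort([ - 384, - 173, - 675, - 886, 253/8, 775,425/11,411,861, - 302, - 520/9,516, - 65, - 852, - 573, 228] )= [ - 886, - 852, - 675, - 573, - 384,-302, - 173, - 65, - 520/9 , 253/8,  425/11,  228, 411 , 516,775,861]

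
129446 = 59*2194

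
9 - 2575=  - 2566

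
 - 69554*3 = -208662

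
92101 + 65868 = 157969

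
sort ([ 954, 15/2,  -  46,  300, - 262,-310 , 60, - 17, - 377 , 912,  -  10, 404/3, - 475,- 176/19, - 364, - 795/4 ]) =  [ -475, - 377,- 364, - 310, - 262,  -  795/4 ,-46, - 17, - 10,-176/19,15/2, 60,404/3,300, 912,  954] 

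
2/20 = 1/10 = 0.10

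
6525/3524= 6525/3524 = 1.85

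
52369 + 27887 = 80256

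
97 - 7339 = -7242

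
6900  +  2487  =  9387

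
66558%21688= 1494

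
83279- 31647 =51632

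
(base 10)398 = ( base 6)1502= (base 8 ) 616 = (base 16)18E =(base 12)292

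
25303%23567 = 1736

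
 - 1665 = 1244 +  - 2909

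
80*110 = 8800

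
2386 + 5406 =7792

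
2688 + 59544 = 62232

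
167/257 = 167/257 = 0.65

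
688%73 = 31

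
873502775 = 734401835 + 139100940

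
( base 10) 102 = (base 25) 42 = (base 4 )1212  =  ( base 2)1100110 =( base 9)123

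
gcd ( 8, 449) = 1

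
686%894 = 686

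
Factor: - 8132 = -2^2*19^1 * 107^1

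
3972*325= 1290900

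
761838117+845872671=1607710788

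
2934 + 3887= 6821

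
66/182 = 33/91 =0.36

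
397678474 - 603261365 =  - 205582891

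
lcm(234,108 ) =1404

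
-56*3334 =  -186704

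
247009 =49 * 5041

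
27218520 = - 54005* (-504 )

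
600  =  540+60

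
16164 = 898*18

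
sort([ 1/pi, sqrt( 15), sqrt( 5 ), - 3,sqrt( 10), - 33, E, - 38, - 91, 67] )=[ - 91, - 38, - 33, - 3, 1/pi,sqrt( 5 ),  E,sqrt( 10 ),sqrt ( 15 ),  67]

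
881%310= 261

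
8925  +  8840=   17765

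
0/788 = 0 = 0.00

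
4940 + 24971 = 29911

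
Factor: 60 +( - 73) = - 13 = - 13^1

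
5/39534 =5/39534 = 0.00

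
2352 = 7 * 336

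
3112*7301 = 22720712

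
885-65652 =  - 64767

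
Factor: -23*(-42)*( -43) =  -41538 = -2^1*3^1*7^1 * 23^1*43^1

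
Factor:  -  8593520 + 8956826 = 2^1*3^1*151^1* 401^1 = 363306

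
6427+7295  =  13722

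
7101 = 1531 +5570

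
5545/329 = 16  +  281/329 = 16.85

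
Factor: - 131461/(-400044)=209/636=2^( - 2) * 3^( - 1 )  *11^1*19^1*53^ ( - 1 )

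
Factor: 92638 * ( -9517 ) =  -  2^1*7^1 *13^1*31^1*307^1*509^1 = - 881635846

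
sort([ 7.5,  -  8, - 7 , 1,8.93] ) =[ - 8 ,  -  7,1,7.5, 8.93 ] 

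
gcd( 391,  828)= 23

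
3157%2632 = 525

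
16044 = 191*84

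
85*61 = 5185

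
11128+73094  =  84222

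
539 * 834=449526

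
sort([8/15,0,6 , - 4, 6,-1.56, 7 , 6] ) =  [-4, - 1.56,0, 8/15, 6,6,6,7] 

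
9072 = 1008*9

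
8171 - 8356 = - 185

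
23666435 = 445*53183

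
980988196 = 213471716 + 767516480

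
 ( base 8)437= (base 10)287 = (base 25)BC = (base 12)1BB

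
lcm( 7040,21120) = 21120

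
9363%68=47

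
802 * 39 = 31278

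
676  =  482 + 194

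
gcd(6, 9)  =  3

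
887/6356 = 887/6356 = 0.14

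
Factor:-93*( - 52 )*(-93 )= -449748 = - 2^2*3^2*13^1*31^2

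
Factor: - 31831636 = - 2^2 * 7957909^1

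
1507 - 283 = 1224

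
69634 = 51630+18004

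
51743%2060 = 243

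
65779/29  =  65779/29  =  2268.24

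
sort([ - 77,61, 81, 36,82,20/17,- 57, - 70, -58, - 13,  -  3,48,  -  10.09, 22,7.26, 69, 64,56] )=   [ - 77,  -  70, - 58, - 57,-13, -10.09, - 3, 20/17,7.26,22, 36, 48, 56,61, 64, 69,81, 82 ]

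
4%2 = 0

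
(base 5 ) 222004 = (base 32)7IA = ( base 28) 9oq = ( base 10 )7754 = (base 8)17112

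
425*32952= 14004600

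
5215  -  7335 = -2120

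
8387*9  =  75483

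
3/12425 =3/12425 =0.00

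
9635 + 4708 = 14343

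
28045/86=28045/86 =326.10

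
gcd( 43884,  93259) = 1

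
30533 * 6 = 183198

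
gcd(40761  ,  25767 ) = 63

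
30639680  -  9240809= 21398871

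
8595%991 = 667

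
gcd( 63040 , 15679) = 1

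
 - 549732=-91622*6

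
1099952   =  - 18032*( - 61)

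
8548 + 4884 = 13432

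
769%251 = 16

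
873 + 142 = 1015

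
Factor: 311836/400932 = 3^ (  -  2 )*7^1=7/9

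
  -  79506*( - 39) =3100734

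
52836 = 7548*7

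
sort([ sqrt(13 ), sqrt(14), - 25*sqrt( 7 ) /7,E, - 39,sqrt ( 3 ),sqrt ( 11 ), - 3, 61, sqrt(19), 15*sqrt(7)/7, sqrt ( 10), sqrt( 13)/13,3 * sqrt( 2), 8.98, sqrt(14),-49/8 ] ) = [ - 39, - 25 * sqrt(7) /7,- 49/8, - 3, sqrt(13)/13, sqrt( 3),E, sqrt(10 ), sqrt (11 ),sqrt( 13 ),sqrt(14), sqrt ( 14) , 3*sqrt( 2), sqrt( 19),15 * sqrt(7 ) /7, 8.98, 61 ]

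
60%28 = 4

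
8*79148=633184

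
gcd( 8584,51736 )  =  232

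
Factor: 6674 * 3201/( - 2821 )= - 21363474/2821 = - 2^1*3^1*7^ (- 1)*11^1*13^( - 1)*31^( - 1 )*47^1 * 71^1*97^1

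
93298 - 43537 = 49761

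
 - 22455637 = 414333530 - 436789167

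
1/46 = 1/46 = 0.02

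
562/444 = 281/222=1.27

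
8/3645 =8/3645 =0.00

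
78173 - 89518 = - 11345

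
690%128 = 50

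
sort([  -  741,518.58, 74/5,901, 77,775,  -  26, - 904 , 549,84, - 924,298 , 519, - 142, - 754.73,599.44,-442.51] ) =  [  -  924, - 904, - 754.73, - 741, - 442.51,  -  142, - 26,74/5,77, 84, 298, 518.58,519,549,599.44  ,  775,901]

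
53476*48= 2566848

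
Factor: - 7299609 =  - 3^1*2433203^1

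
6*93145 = 558870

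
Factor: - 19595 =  - 5^1*3919^1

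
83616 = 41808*2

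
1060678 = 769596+291082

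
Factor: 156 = 2^2*3^1*13^1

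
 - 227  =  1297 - 1524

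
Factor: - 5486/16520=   -  2743/8260 = - 2^( - 2) * 5^ ( - 1)*7^( - 1)*13^1  *59^(-1 )*211^1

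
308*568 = 174944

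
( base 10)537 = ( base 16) 219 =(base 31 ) HA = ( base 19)195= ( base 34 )fr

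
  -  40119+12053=  -  28066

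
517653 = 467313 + 50340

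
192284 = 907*212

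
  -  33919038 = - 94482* 359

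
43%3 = 1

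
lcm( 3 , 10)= 30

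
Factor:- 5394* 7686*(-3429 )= 142160455836  =  2^2*3^6*7^1*29^1*31^1*61^1*127^1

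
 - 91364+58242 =- 33122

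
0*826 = 0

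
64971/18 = 3609 + 1/2 = 3609.50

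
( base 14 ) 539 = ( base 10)1031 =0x407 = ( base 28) 18n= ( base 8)2007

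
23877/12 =1989+3/4  =  1989.75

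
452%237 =215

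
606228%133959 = 70392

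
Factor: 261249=3^1 * 87083^1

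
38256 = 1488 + 36768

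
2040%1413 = 627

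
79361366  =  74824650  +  4536716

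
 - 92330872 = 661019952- 753350824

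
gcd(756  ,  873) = 9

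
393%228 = 165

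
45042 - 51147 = -6105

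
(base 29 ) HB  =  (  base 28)i0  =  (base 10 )504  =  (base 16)1f8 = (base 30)go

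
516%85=6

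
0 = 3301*0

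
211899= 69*3071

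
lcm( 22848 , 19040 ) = 114240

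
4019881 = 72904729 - 68884848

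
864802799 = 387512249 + 477290550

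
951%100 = 51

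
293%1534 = 293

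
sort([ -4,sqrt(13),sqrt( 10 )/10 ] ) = [ - 4, sqrt(10)/10 , sqrt (13)] 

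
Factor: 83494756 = 2^2*20873689^1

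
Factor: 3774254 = 2^1 * 11^1*23^1 *7459^1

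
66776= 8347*8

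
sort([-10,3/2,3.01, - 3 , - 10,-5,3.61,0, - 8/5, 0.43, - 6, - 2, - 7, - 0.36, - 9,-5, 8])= [ - 10, - 10,  -  9, - 7 , - 6, - 5, - 5, - 3, - 2, -8/5, - 0.36 , 0,0.43,3/2,3.01,3.61,8 ]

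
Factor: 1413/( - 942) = - 2^( - 1)*3^1=- 3/2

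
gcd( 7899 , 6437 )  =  1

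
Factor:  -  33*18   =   - 2^1 *3^3*11^1 = - 594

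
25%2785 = 25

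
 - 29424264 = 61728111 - 91152375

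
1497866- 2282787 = -784921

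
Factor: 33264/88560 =77/205 = 5^( - 1)*  7^1*11^1 * 41^( - 1) 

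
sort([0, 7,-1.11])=[ - 1.11, 0,7]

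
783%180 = 63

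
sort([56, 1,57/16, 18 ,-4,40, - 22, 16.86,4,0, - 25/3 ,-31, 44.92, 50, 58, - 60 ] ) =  [-60, - 31,  -  22, - 25/3, - 4,0,  1,57/16,  4,  16.86,18,40, 44.92,50, 56,58]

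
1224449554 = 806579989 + 417869565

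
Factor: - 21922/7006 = -97/31 = - 31^( - 1 ) * 97^1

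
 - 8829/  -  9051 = 2943/3017 = 0.98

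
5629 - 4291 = 1338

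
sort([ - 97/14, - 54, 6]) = [-54, -97/14, 6] 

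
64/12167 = 64/12167 = 0.01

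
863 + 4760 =5623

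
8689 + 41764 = 50453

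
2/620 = 1/310 = 0.00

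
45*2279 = 102555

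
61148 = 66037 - 4889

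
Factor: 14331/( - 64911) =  - 7^(- 1)*11^( - 1 )*17^1 = - 17/77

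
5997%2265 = 1467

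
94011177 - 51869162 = 42142015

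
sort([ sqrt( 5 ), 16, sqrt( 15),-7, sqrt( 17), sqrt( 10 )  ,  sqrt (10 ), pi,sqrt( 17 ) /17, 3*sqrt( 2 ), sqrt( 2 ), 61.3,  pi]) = [-7, sqrt(17 )/17,  sqrt( 2),sqrt( 5) , pi, pi, sqrt(10 ), sqrt( 10),sqrt( 15 ), sqrt( 17), 3* sqrt( 2 ), 16, 61.3 ]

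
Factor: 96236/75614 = 14/11 = 2^1*7^1*11^( - 1 )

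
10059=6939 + 3120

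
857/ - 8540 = -857/8540=- 0.10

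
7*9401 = 65807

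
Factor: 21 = 3^1*7^1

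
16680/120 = 139 = 139.00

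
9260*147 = 1361220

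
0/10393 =0 = 0.00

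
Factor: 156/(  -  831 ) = - 2^2*13^1*277^( - 1 ) = -  52/277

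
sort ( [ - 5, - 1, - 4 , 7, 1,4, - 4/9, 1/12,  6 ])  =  [ - 5 , - 4,-1, - 4/9,1/12, 1, 4, 6,7]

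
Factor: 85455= 3^4*5^1*211^1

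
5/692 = 5/692 = 0.01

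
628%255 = 118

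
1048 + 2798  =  3846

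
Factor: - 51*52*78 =-2^3*3^2*13^2*17^1 = -206856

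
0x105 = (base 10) 261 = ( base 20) d1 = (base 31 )8d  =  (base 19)de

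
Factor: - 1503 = - 3^2*167^1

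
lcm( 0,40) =0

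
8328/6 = 1388 = 1388.00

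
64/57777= 64/57777 = 0.00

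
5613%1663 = 624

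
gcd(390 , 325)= 65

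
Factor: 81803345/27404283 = 3^( - 1 )*5^1*13^1* 29^1*103^(- 1 ) * 131^ ( - 1)*677^( - 1)*43397^1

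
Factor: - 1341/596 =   -  2^( - 2)*3^2 = -9/4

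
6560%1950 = 710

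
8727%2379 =1590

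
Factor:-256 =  - 2^8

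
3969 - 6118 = -2149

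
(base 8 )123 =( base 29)2P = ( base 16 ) 53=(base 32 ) 2J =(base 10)83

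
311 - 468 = -157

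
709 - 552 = 157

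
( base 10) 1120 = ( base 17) 3EF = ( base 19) 31I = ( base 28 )1C0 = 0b10001100000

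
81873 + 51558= 133431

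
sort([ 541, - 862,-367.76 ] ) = [ - 862 , - 367.76,541 ] 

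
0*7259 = 0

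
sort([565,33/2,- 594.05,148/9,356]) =[ - 594.05,148/9,33/2,356,565 ] 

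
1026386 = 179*5734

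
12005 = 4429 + 7576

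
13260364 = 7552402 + 5707962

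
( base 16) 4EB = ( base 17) 461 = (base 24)24b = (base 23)28H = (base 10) 1259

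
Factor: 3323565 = 3^3*5^1  *7^1*3517^1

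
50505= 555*91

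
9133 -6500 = 2633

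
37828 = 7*5404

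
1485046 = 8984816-7499770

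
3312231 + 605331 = 3917562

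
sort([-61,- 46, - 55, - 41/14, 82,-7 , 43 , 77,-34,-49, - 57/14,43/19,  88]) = [ -61,-55, - 49, - 46,-34,-7, - 57/14, - 41/14,43/19 , 43, 77,82, 88] 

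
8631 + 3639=12270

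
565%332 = 233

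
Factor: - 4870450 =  - 2^1*5^2*  13^1 * 59^1*127^1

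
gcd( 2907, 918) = 153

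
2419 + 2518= 4937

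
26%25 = 1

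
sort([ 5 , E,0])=[ 0, E,  5 ] 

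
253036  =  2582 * 98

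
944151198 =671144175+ 273007023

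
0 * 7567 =0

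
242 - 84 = 158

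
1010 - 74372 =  - 73362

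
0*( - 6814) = 0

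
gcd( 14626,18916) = 2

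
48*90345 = 4336560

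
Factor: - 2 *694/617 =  - 2^2*347^1 * 617^( - 1)= -1388/617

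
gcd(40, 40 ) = 40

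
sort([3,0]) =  [0, 3]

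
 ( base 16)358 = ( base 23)1e5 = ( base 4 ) 31120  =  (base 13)50B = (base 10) 856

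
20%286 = 20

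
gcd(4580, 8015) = 1145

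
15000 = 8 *1875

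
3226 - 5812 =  - 2586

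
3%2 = 1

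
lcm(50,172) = 4300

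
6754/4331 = 1+2423/4331 = 1.56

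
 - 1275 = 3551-4826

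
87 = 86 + 1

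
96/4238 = 48/2119 = 0.02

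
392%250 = 142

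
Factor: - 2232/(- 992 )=9/4 = 2^(  -  2)*3^2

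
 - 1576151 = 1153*( - 1367) 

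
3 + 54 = 57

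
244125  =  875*279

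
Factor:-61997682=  - 2^1*3^1*10332947^1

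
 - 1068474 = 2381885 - 3450359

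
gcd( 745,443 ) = 1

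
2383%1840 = 543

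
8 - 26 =- 18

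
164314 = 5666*29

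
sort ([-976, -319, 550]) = [-976, - 319, 550]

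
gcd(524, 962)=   2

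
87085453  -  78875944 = 8209509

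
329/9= 36+5/9 = 36.56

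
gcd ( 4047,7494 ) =3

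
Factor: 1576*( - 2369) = -2^3*23^1*103^1*197^1 = -3733544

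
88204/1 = 88204 = 88204.00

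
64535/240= 12907/48 =268.90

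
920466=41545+878921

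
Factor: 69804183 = 3^1*647^1*35963^1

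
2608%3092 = 2608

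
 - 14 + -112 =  - 126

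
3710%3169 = 541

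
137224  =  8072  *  17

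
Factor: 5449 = 5449^1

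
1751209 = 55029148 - 53277939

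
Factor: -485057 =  - 31^1*15647^1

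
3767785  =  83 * 45395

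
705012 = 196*3597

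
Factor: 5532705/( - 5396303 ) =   -  3^4*5^1*11^( - 1)*19^1*719^1 * 490573^( - 1 ) 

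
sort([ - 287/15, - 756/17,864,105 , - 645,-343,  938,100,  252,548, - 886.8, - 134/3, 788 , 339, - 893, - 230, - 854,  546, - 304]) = [ - 893, - 886.8 , - 854, - 645, - 343, - 304 , - 230 ,  -  134/3, - 756/17, - 287/15,  100, 105, 252,  339, 546,548,788, 864,938]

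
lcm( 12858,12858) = 12858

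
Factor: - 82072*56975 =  - 4676052200= - 2^3*5^2 * 43^1 * 53^1*10259^1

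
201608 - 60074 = 141534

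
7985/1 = 7985= 7985.00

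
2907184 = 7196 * 404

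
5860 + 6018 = 11878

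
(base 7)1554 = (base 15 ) 2bc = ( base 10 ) 627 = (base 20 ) 1B7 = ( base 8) 1163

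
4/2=2 = 2.00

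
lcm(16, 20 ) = 80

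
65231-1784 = 63447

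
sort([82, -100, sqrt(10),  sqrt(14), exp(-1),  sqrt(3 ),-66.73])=[ - 100 ,-66.73,exp( - 1 ),  sqrt( 3 ), sqrt(10), sqrt(14),82] 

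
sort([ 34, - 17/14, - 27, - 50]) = [ - 50, - 27, - 17/14,34 ] 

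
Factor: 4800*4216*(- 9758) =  - 197470694400  =  - 2^10*3^1*5^2*7^1 *17^2 * 31^1*41^1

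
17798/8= 8899/4 =2224.75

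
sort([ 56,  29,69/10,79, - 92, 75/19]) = [ - 92,75/19,69/10, 29, 56,79 ] 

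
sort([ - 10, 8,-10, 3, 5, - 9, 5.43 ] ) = [ - 10, - 10,-9,3,5,5.43,8]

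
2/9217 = 2/9217 = 0.00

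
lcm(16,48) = 48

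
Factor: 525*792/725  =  16632/29=2^3 * 3^3*7^1*11^1 * 29^ (-1)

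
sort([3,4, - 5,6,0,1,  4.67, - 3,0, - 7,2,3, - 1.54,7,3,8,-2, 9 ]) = [ - 7, - 5, - 3, - 2, - 1.54,0,0, 1, 2, 3,3,  3 , 4,4.67,6 , 7,8, 9 ]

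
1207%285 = 67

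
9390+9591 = 18981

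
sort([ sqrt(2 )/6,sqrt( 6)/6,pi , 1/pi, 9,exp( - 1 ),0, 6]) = [0, sqrt(2)/6, 1/pi, exp ( - 1),sqrt (6)/6, pi, 6, 9]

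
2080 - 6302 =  - 4222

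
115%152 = 115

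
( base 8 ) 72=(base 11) 53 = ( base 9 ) 64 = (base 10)58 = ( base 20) 2i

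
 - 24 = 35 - 59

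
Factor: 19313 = 7^1*31^1 * 89^1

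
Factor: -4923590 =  - 2^1*5^1*7^1*37^1*1901^1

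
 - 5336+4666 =  -  670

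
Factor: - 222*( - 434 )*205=19751340=2^2*3^1*5^1*7^1*31^1 *37^1*41^1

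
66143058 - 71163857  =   - 5020799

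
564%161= 81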